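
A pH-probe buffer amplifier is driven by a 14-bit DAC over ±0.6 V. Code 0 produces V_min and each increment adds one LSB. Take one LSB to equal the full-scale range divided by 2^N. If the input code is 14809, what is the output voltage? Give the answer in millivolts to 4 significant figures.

The full-scale span is 0.6 − (-0.6) = 1.2 V. LSB = 1.2 V / 2^14.
V_out = -0.6 + 14809 × (1.2/16384) V
      = -0.6 V + 1.08464 V = 0.484644 V.

484.6 mV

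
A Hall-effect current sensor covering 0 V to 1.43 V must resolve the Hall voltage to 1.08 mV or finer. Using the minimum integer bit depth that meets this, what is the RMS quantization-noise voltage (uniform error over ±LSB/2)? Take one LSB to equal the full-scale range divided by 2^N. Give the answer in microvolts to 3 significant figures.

V_FS = 1.43 V.
Required number of levels: 1.43/1.08 mV = 1324.1; smallest N with 2^N ≥ that is 11.
LSB = 1.43 V / 2^11 = 0.69824 mV.
V_rms = LSB/√12 = 202 µV.

202 µV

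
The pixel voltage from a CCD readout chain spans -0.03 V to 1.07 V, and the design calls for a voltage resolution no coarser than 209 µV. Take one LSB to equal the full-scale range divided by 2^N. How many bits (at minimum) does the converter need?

13 bits

Range = 1.07 − (-0.03) = 1.1 V.
1.1 V / 209 µV = 5263. Since 2^12 = 4096 and 2^13 = 8192, N = 13.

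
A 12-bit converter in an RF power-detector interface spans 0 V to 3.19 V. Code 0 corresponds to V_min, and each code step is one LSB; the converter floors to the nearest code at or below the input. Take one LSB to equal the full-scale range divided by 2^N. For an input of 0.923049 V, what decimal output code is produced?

1185

Range is 3.19 V. LSB = 3.19 V / 2^12 ≈ 0.7788 mV.
(V_in − V_min) × 2^12/range = (0.923049 − (0)) × 4096/3.19 = 1185.206.
Floor → code = 1185.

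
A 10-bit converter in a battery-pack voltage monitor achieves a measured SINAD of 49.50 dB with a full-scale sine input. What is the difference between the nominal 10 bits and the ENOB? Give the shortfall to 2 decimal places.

2.07 bits

ENOB = (SINAD − 1.76)/6.02 = (49.50 − 1.76)/6.02 = 7.9302 bits.
Lost resolution: 10 − 7.9302 = 2.0698 bits.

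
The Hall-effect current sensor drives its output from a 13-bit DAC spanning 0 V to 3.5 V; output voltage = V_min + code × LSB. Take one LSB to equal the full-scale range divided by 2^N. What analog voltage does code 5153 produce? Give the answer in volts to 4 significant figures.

2.202 V

V_FS = 3.5 V. LSB = 3.5 V / 2^13.
Output = V_min + (5153/8192) × range = 0 + 0.629028 × 3.5 V
      = 0 V + 2.20160 V = 2.20160 V.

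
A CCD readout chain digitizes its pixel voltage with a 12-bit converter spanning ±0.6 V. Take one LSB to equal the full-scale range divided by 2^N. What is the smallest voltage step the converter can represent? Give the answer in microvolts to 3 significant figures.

293 µV

The full-scale span is 0.6 − (-0.6) = 1.2 V.
2^12 = 4096 levels.
Step size = 1.2/4096 V = 293 µV.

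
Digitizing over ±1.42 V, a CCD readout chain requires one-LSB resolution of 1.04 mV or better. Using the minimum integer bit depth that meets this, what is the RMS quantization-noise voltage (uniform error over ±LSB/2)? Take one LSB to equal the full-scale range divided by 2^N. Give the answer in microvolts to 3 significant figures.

Full-scale range = 1.42 V − (-1.42 V) = 2.84 V.
2.84 V / 1.04 mV = 2731. Since 2^11 = 2048 and 2^12 = 4096, N = 12.
LSB = 2.84 V ÷ 2^12 = 2.84/4096 V = 0.69336 mV.
RMS noise = LSB/√12 = 200 µV.

200 µV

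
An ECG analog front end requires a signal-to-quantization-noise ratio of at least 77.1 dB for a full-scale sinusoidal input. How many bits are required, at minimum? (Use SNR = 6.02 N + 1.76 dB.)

6.02 N + 1.76 ≥ 77.1 gives N ≥ 12.515, so the minimum integer is 13.

13 bits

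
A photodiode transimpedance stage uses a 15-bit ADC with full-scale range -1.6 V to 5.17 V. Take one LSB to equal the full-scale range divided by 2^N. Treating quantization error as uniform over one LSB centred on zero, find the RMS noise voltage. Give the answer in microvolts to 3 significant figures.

The full-scale span is 5.17 − (-1.6) = 6.77 V.
LSB = 6.77 V ÷ 2^15 = 6.77/32768 V = 206.60 µV.
For a uniform distribution on [−LSB/2, +LSB/2], V_rms = LSB/√12 = 206.60 µV/3.4641 = 59.6 µV.

59.6 µV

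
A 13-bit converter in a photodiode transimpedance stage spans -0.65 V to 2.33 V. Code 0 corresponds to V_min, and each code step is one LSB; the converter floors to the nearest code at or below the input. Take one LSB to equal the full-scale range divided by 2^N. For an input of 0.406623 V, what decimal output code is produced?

2904

The full-scale span is 2.33 − (-0.65) = 2.98 V. LSB = 2.98 V / 2^13 ≈ 363.8 µV.
(V_in − V_min) × 2^13/range = (0.406623 − (-0.65)) × 8192/2.98 = 2904.650.
Floor → code = 2904.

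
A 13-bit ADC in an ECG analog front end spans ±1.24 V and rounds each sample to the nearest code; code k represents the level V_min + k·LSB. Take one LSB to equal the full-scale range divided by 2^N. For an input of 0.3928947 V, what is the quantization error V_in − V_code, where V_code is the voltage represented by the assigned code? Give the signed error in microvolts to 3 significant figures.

−54.5 µV

The full-scale span is 1.24 − (-1.24) = 2.48 V. LSB = 2.48 V / 2^13 ≈ 302.7 µV.
(0.3928947 − (-1.24)) / LSB = 1.6328947 × 8192/2.48 = 5393.8199. Nearest integer: k = 5394.
V_code = V_min + k × range/2^13 = -1.24 + 5394 × 2.48/8192 = 0.3929492188 V.
V_in − V_code = 0.3928947 − (0.3929492188) = −54.5 µV.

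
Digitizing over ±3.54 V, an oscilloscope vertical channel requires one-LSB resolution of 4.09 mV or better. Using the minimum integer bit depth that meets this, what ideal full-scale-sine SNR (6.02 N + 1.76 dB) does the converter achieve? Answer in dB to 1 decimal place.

68.0 dB

The full-scale span is 3.54 − (-3.54) = 7.08 V.
Need 2^N ≥ 7.08 V / 4.09 mV = 1731 → N_min = 11.
6.02(11) + 1.76 = 67.98 dB.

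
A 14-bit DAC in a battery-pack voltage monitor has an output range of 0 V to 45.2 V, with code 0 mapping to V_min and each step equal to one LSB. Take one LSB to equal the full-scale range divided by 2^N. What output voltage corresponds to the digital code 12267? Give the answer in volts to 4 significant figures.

Range is 45.2 V. LSB = 45.2 V / 2^14.
V_out = V_min + code × LSB = 0 V + 12267 × 45.2 V / 16384
      = 0 V + 33.8421 V = 33.8421 V.

33.84 V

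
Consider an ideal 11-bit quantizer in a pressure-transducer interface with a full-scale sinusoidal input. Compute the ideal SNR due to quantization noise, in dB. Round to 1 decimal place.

Ideal quantization SNR: 6.02 × 11 + 1.76 dB = 68.0 dB.

68.0 dB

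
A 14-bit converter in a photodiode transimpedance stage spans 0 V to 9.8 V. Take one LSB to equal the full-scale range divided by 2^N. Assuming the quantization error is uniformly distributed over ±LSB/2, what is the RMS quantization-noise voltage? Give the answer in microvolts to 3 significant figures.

V_FS = 9.8 V.
LSB = 9.8 V / 2^14 = 0.59814 mV.
σ_q = LSB/√12 = 0.59814 mV/3.4641 = 173 µV.

173 µV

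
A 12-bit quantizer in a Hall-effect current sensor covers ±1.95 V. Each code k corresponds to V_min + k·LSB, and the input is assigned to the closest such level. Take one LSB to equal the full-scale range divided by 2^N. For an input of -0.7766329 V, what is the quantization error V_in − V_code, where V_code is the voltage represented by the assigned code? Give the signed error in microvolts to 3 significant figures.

+320 µV

The full-scale span is 1.95 − (-1.95) = 3.9 V. LSB = 3.9 V / 2^12 ≈ 0.9521 mV.
(-0.7766329 − (-1.95)) / LSB = 1.1733671 × 4096/3.9 = 1232.3363. Nearest integer: k = 1232.
V_code = -1.95 + (1232/4096) × 3.9 = -0.7769531250 V.
Error = V_in − V_code = -0.7766329 − (-0.7769531250) = +320 µV.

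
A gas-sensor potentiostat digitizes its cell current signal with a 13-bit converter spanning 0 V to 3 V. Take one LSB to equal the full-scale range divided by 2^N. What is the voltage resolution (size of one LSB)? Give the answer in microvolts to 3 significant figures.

Span = 3 V.
2^13 = 8192 levels.
One LSB is 3 V / 8192 = 366 µV.

366 µV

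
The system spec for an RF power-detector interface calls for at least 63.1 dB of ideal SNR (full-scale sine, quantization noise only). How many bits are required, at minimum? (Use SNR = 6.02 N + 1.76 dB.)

N ≥ (63.1 − 1.76)/6.02 = 10.189 → N_min = 11.

11 bits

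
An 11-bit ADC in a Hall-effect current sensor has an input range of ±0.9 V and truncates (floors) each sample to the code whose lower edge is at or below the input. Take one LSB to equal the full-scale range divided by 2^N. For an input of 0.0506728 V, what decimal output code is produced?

Range = 0.9 − (-0.9) = 1.8 V. LSB = 1.8 V / 2^11 ≈ 0.8789 mV.
(V_in − V_min) × 2^11/range = (0.0506728 − (-0.9)) × 2048/1.8 = 1081.654.
Floor → code = 1081.

1081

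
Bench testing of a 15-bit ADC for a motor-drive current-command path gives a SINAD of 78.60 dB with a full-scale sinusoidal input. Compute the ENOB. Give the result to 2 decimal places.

ENOB = (SINAD − 1.76) / 6.02 = (78.60 − 1.76) / 6.02 = 76.84 / 6.02 = 12.7641.

12.76 bits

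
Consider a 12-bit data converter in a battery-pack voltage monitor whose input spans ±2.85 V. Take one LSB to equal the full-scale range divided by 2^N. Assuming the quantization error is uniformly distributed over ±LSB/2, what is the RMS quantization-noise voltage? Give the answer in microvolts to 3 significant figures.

Range = 2.85 − (-2.85) = 5.7 V.
LSB = 5.7 V ÷ 2^12 = 5.7/4096 V = 1.3916 mV.
RMS of a uniform error over width LSB is LSB/√12 = 402 µV.

402 µV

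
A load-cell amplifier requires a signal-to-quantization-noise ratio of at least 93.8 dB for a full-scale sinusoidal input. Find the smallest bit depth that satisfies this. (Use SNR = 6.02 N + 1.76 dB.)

16 bits

Required N = ⌈(93.8 − 1.76)/6.02⌉ = ⌈15.289⌉ = 16.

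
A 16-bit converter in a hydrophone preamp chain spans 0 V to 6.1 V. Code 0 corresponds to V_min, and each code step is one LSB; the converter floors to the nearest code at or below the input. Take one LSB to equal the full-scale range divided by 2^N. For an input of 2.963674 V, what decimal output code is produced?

31840

Range is 6.1 V. LSB = 6.1 V / 2^16 ≈ 93.08 µV.
code = ⌊(V_in − V_min)/LSB⌋ = ⌊(V_in − V_min) × 2^16 / range⌋
     = ⌊(2.963674 − (0)) × 65536 / 6.1⌋ = ⌊2.963674 × 65536/6.1⌋
     = ⌊31840.547⌋ = 31840.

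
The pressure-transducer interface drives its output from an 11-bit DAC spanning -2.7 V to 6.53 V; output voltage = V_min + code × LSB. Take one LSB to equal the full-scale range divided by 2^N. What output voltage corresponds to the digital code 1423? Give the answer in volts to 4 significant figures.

3.713 V

Span: 6.53 V − (-2.7 V) = 9.23 V. LSB = 9.23 V / 2^11.
V_out = V_min + code × LSB = -2.7 V + 1423 × 9.23 V / 2048
      = -2.7 V + 6.41323 V = 3.71323 V.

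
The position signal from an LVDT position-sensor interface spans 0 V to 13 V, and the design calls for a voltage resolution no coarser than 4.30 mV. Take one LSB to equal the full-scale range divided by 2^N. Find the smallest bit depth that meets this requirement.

12 bits

Full-scale range = 13 V.
Need 2^N ≥ 13 V / 4.30 mV = 3023 → N_min = 12.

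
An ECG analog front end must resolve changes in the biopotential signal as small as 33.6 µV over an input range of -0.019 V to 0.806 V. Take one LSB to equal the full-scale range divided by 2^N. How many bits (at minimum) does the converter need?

The full-scale span is 0.806 − (-0.019) = 0.825 V.
Need 2^N ≥ 0.825 V / 33.6 µV = 24550 → N_min = 15.

15 bits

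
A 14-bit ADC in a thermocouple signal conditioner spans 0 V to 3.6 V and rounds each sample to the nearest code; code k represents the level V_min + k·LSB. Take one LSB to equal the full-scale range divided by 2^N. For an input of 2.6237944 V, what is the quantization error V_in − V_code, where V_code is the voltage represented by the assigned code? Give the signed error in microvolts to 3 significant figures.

Full-scale range = 3.6 V. LSB = 3.6 V / 2^14 ≈ 219.7 µV.
(V_in − V_min)/LSB = (2.6237944 − (0)) × 16384/3.6 = 11941.1798 → nearest code k = 11941.
V_code = V_min + k × range/2^14 = 0 + 11941 × 3.6/16384 = 2.6237548828 V.
e = 2.6237944 − (2.6237548828) = +39.5 µV.

+39.5 µV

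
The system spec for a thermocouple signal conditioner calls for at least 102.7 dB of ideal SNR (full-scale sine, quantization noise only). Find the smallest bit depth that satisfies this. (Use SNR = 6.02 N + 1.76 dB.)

6.02 N + 1.76 ≥ 102.7 gives N ≥ 16.767, so the minimum integer is 17.

17 bits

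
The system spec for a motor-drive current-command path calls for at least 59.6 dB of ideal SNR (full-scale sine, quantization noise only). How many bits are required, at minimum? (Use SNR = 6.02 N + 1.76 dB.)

N ≥ (59.6 − 1.76)/6.02 = 9.608 → N_min = 10.

10 bits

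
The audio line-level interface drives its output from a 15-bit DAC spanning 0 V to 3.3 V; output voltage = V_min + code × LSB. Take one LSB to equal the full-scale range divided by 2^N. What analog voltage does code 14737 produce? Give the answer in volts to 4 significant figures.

Range is 3.3 V. LSB = 3.3 V / 2^15.
V_out = 0 + 14737 × (3.3/32768) V
      = 0 + 1.48413 = 1.48413 V.

1.484 V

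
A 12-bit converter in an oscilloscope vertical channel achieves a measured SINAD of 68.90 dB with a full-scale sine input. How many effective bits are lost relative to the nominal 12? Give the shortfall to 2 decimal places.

0.85 bits

ENOB = (SINAD − 1.76)/6.02 = (68.90 − 1.76)/6.02 = 11.1528 bits.
Lost resolution: 12 − 11.1528 = 0.8472 bits.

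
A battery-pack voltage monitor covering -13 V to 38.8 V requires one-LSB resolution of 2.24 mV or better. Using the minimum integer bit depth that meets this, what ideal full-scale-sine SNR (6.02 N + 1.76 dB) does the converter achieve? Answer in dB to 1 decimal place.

92.1 dB

Full-scale range = 38.8 V − (-13 V) = 51.8 V.
Required number of levels: 51.8/2.24 mV = 23125; smallest N with 2^N ≥ that is 15.
Ideal SNR at N = 15: 6.02·15 + 1.76 = 92.1 dB.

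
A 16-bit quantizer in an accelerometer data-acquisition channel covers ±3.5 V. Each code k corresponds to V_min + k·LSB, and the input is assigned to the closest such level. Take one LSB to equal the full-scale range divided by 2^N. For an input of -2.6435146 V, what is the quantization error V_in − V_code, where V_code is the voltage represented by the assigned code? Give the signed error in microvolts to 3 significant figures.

Full-scale range = 3.5 V − (-3.5 V) = 7 V. LSB = 7 V / 2^16 ≈ 106.8 µV.
Position in LSBs: (-2.6435146 − (-3.5)) × 65536/7 = 8018.6610; rounding gives k = 8019.
Reconstructed level: -3.5 + 8019 × 7/65536 V = -2.6434783936 V.
Error = V_in − V_code = -2.6435146 − (-2.6434783936) = −36.2 µV.

−36.2 µV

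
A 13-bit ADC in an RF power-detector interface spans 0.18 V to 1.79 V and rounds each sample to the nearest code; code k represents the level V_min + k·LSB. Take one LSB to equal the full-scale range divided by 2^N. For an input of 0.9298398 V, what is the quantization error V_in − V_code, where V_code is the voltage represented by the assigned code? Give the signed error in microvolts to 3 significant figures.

Span: 1.79 V − (0.18 V) = 1.61 V. LSB = 1.61 V / 2^13 ≈ 196.5 µV.
(V_in − V_min)/LSB = (0.9298398 − (0.18)) × 8192/1.61 = 3815.3339 → nearest code k = 3815.
V_code = 0.18 + (3815/8192) × 1.61 = 0.9297741699 V.
V_in − V_code = 0.9298398 − (0.9297741699) = +65.6 µV.

+65.6 µV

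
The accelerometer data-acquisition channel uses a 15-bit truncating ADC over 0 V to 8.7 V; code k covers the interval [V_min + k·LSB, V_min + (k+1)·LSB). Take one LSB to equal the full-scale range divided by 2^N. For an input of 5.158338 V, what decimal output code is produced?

V_FS = 8.7 V. LSB = 8.7 V / 2^15 ≈ 265.5 µV.
code = ⌊(V_in − V_min)/LSB⌋ = ⌊(V_in − V_min) × 2^15 / range⌋
     = ⌊(5.158338 − (0)) × 32768 / 8.7⌋ = ⌊5.158338 × 32768/8.7⌋
     = ⌊19428.554⌋ = 19428.

19428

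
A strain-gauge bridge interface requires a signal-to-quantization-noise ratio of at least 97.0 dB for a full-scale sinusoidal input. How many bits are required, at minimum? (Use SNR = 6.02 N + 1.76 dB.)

16 bits

6.02 N + 1.76 ≥ 97.0 gives N ≥ 15.821, so the minimum integer is 16.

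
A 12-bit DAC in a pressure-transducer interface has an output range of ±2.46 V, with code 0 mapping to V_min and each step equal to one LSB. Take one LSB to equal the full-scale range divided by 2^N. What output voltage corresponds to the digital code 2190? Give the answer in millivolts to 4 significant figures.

Full-scale range = 2.46 V − (-2.46 V) = 4.92 V. LSB = 4.92 V / 2^12.
V_out = -2.46 + 2190 × (4.92/4096) V
      = -2.46 + 2.63057 = 0.170566 V.

170.6 mV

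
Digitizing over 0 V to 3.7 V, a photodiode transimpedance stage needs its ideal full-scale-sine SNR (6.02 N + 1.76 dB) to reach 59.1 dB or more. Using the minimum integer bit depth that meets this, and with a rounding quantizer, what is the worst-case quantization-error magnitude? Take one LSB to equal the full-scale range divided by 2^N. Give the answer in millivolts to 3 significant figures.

Full-scale range = 3.7 V.
6.02 N + 1.76 ≥ 59.1 gives N ≥ 9.525, so the minimum integer is 10.
LSB = 3.7 V / 2^10 = 3.6133 mV.
Max error for round-to-nearest is LSB/2 = 1.81 mV.

1.81 mV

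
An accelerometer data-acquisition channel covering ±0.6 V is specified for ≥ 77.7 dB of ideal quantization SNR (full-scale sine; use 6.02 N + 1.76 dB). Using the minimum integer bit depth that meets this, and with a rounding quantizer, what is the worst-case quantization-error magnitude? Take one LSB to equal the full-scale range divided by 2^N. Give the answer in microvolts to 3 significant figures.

Range = 0.6 − (-0.6) = 1.2 V.
Required N = ⌈(77.7 − 1.76)/6.02⌉ = ⌈12.615⌉ = 13.
LSB = 1.2 V / 2^13 = 146.48 µV.
Max error for round-to-nearest is LSB/2 = 73.2 µV.

73.2 µV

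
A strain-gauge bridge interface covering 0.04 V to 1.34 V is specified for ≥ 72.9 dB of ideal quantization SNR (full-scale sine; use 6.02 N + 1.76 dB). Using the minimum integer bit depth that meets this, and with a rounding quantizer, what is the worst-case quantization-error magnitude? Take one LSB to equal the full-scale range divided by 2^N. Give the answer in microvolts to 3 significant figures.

159 µV

Range = 1.34 − (0.04) = 1.3 V.
6.02 N + 1.76 ≥ 72.9 gives N ≥ 11.817, so the minimum integer is 12.
Step size = 1.3/4096 V = 317.38 µV.
|e|_max = LSB/2 = 159 µV.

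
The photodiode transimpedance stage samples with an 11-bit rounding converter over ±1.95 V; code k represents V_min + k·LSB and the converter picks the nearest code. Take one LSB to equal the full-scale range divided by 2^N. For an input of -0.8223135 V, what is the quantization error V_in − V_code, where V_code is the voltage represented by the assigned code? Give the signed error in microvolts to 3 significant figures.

The full-scale span is 1.95 − (-1.95) = 3.9 V. LSB = 3.9 V / 2^11 ≈ 1.904 mV.
(-0.8223135 − (-1.95)) / LSB = 1.1276865 × 2048/3.9 = 592.1800. Nearest integer: k = 592.
V_code = V_min + k × range/2^11 = -1.95 + 592 × 3.9/2048 = -0.8226562500 V.
e = -0.8223135 − (-0.8226562500) = +343 µV.

+343 µV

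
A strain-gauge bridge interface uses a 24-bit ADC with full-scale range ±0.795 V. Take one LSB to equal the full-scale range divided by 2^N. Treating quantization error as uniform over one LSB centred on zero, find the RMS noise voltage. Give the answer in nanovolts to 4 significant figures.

27.36 nV

Full-scale range = 0.795 V − (-0.795 V) = 1.59 V.
LSB = 1.59 V ÷ 2^24 = 1.59/16777216 V = 94.7714 nV.
RMS of a uniform error over width LSB is LSB/√12 = 27.36 nV.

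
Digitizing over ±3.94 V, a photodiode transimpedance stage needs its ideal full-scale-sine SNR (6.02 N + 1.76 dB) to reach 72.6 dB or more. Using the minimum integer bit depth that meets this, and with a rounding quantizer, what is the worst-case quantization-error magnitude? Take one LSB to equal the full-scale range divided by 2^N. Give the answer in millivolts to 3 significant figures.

0.962 mV

The full-scale span is 3.94 − (-3.94) = 7.88 V.
Required N = ⌈(72.6 − 1.76)/6.02⌉ = ⌈11.767⌉ = 12.
Step size = 7.88/4096 V = 1.9238 mV.
Max error for round-to-nearest is LSB/2 = 0.962 mV.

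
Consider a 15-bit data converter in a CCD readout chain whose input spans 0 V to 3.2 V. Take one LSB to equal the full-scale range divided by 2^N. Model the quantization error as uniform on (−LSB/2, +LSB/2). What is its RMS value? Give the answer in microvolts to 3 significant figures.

Span = 3.2 V.
LSB = 3.2 V / 2^15 = 97.656 µV.
RMS of a uniform error over width LSB is LSB/√12 = 28.2 µV.

28.2 µV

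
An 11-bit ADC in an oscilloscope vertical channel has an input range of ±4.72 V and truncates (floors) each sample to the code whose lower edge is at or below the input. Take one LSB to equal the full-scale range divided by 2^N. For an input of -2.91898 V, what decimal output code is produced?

The full-scale span is 4.72 − (-4.72) = 9.44 V. LSB = 9.44 V / 2^11 ≈ 4.609 mV.
code = ⌊(V_in − V_min)/LSB⌋ = ⌊(V_in − V_min) × 2^11 / range⌋
     = ⌊(-2.91898 − (-4.72)) × 2048 / 9.44⌋ = ⌊1.80102 × 2048/9.44⌋
     = ⌊390.730⌋ = 390.

390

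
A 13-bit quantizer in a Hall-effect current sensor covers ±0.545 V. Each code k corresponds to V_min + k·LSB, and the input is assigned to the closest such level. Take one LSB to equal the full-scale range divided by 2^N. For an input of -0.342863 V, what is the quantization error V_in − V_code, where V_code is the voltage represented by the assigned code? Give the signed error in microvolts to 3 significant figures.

The full-scale span is 0.545 − (-0.545) = 1.09 V. LSB = 1.09 V / 2^13 ≈ 133.1 µV.
(-0.342863 − (-0.545)) / LSB = 0.202137 × 8192/1.09 = 1519.1801. Nearest integer: k = 1519.
Reconstructed level: -0.545 + 1519 × 1.09/8192 V = -0.3428869629 V.
e = -0.342863 − (-0.3428869629) = +24.0 µV.

+24.0 µV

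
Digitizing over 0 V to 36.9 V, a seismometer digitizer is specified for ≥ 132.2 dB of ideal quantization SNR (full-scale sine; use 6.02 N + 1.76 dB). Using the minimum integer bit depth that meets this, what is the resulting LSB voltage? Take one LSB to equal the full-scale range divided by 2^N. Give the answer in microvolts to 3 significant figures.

Full-scale range = 36.9 V.
Solving 6.02 N ≥ 132.2 − 1.76: N ≥ 21.668. Round up → N = 22.
Step size = 36.9/4194304 V = 8.80 µV.

8.80 µV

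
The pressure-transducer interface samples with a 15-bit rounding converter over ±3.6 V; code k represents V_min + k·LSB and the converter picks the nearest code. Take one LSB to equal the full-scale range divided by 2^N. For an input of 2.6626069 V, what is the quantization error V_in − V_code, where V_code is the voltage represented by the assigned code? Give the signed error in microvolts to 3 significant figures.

Full-scale range = 3.6 V − (-3.6 V) = 7.2 V. LSB = 7.2 V / 2^15 ≈ 219.7 µV.
(2.6626069 − (-3.6)) / LSB = 6.2626069 × 32768/7.2 = 28501.8198. Nearest integer: k = 28502.
V_code = -3.6 + (28502/32768) × 7.2 = 2.6626464844 V.
V_in − V_code = 2.6626069 − (2.6626464844) = −39.6 µV.

−39.6 µV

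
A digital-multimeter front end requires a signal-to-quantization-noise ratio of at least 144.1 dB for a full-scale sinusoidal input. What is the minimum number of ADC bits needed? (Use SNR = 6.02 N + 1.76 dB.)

24 bits

6.02 N + 1.76 ≥ 144.1 gives N ≥ 23.645, so the minimum integer is 24.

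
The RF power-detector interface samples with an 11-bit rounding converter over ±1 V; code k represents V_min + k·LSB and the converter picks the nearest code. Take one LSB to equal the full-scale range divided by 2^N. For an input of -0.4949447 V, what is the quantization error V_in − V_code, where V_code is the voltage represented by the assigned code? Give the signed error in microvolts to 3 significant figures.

+172 µV

Range = 1 − (-1) = 2 V. LSB = 2 V / 2^11 ≈ 0.9766 mV.
(-0.4949447 − (-1)) / LSB = 0.5050553 × 2048/2 = 517.1766. Nearest integer: k = 517.
V_code = -1 + (517/2048) × 2 = -0.4951171875 V.
V_in − V_code = -0.4949447 − (-0.4951171875) = +172 µV.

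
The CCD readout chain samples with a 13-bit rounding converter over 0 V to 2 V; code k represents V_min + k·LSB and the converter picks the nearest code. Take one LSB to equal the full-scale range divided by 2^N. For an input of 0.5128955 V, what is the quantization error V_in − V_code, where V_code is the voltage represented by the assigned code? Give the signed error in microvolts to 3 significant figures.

Span = 2 V. LSB = 2 V / 2^13 ≈ 244.1 µV.
(0.5128955 − (0)) / LSB = 0.5128955 × 8192/2 = 2100.8200. Nearest integer: k = 2101.
V_code = V_min + k × range/2^13 = 0 + 2101 × 2/8192 = 0.5129394531 V.
V_in − V_code = 0.5128955 − (0.5129394531) = −44.0 µV.

−44.0 µV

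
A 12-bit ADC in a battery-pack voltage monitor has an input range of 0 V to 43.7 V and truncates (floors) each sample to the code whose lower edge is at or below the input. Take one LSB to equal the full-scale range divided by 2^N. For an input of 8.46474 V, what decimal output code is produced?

Range is 43.7 V. LSB = 43.7 V / 2^12 ≈ 10.67 mV.
(V_in − V_min) × 2^12/range = (8.46474 − (0)) × 4096/43.7 = 793.400.
Floor → code = 793.

793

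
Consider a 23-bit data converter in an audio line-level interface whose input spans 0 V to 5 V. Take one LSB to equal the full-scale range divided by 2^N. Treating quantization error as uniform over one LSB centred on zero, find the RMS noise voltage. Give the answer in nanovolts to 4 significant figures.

172.1 nV

Full-scale range = 5 V.
LSB = 5 V / 2^23 = 0.596046 µV.
V_rms = LSB/√12 = 0.596046 µV / √12 = 172.1 nV.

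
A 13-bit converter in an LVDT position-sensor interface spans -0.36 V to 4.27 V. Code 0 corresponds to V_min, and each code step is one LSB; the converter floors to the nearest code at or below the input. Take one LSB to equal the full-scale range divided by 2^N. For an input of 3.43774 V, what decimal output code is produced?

6719

The full-scale span is 4.27 − (-0.36) = 4.63 V. LSB = 4.63 V / 2^13 ≈ 0.5652 mV.
code = ⌊(V_in − V_min)/LSB⌋ = ⌊(V_in − V_min) × 2^13 / range⌋
     = ⌊(3.43774 − (-0.36)) × 8192 / 4.63⌋ = ⌊3.79774 × 8192/4.63⌋
     = ⌊6719.457⌋ = 6719.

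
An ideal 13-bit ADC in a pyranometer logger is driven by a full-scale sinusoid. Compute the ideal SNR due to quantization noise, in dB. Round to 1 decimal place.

80.0 dB

SNR = 6.02·13 + 1.76 = 80.02 dB.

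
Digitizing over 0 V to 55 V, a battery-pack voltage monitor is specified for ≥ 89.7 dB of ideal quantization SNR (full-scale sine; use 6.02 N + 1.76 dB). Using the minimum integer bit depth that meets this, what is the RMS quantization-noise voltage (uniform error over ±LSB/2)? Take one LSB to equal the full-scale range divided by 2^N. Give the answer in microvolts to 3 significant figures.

V_FS = 55 V.
Solving 6.02 N ≥ 89.7 − 1.76: N ≥ 14.608. Round up → N = 15.
LSB = 55 V ÷ 2^15 = 55/32768 V = 1.6785 mV.
V_rms = LSB/√12 = 485 µV.

485 µV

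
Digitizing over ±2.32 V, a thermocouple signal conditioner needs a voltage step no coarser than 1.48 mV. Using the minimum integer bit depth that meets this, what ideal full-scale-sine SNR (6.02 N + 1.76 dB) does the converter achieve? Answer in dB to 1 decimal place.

74.0 dB

Full-scale range = 2.32 V − (-2.32 V) = 4.64 V.
Need 2^N ≥ 4.64 V / 1.48 mV = 3135 → N_min = 12.
Ideal SNR at N = 12: 6.02·12 + 1.76 = 74.0 dB.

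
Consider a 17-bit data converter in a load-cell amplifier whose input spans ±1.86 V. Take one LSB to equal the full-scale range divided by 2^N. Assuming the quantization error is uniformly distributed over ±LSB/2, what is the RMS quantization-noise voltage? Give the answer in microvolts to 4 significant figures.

The full-scale span is 1.86 − (-1.86) = 3.72 V.
Step size = 3.72/131072 V = 28.3813 µV.
V_rms = LSB/√12 = 28.3813 µV / √12 = 8.193 µV.

8.193 µV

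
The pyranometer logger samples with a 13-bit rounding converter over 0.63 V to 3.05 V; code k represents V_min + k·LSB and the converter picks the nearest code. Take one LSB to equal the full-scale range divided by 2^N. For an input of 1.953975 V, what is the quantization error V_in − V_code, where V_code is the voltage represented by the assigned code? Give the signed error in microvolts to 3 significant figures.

The full-scale span is 3.05 − (0.63) = 2.42 V. LSB = 2.42 V / 2^13 ≈ 295.4 µV.
(V_in − V_min)/LSB = (1.953975 − (0.63)) × 8192/2.42 = 4481.8195 → nearest code k = 4482.
V_code = 0.63 + (4482/8192) × 2.42 = 1.954028320 V.
Error = V_in − V_code = 1.953975 − (1.954028320) = −53.3 µV.

−53.3 µV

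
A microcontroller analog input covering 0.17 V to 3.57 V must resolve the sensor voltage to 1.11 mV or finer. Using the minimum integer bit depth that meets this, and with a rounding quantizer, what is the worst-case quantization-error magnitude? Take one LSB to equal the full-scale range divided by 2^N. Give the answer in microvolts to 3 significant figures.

415 µV

The full-scale span is 3.57 − (0.17) = 3.4 V.
Levels needed ≥ 3.4/1.11 mV = 3063. 2^12 = 4096 suffices, so N_min = 12.
LSB = 3.4 V / 2^12 = 0.83008 mV.
Half an LSB is 415 µV.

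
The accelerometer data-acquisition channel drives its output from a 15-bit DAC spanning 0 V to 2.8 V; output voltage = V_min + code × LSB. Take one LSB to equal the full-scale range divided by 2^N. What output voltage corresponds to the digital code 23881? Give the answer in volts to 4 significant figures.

V_FS = 2.8 V. LSB = 2.8 V / 2^15.
V_out = 0 + 23881 × (2.8/32768) V
      = 0 V + 2.04061 V = 2.04061 V.

2.041 V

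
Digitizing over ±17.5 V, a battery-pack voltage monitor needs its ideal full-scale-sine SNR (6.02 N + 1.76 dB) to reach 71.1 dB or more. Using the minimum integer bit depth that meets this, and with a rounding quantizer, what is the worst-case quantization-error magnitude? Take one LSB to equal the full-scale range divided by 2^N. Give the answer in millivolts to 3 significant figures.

Span: 17.5 V − (-17.5 V) = 35 V.
Required N = ⌈(71.1 − 1.76)/6.02⌉ = ⌈11.518⌉ = 12.
One LSB is 35 V / 4096 = 8.5449 mV.
|e|_max = LSB/2 = 4.27 mV.

4.27 mV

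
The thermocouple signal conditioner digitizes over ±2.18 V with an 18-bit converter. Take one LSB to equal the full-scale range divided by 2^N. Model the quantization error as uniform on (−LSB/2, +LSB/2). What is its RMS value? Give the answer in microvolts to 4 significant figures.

The full-scale span is 2.18 − (-2.18) = 4.36 V.
LSB = 4.36 V ÷ 2^18 = 4.36/262144 V = 16.6321 µV.
V_rms = LSB/√12 = 16.6321 µV / √12 = 4.801 µV.

4.801 µV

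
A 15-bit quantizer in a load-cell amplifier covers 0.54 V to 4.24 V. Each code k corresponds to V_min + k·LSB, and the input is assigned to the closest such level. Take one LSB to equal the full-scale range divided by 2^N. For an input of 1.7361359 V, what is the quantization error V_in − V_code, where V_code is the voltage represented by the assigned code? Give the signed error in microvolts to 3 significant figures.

+26.9 µV

Full-scale range = 4.24 V − (0.54 V) = 3.7 V. LSB = 3.7 V / 2^15 ≈ 112.9 µV.
(1.7361359 − (0.54)) / LSB = 1.1961359 × 32768/3.7 = 10593.2382. Nearest integer: k = 10593.
V_code = V_min + k × range/2^15 = 0.54 + 10593 × 3.7/32768 = 1.7361090088 V.
V_in − V_code = 1.7361359 − (1.7361090088) = +26.9 µV.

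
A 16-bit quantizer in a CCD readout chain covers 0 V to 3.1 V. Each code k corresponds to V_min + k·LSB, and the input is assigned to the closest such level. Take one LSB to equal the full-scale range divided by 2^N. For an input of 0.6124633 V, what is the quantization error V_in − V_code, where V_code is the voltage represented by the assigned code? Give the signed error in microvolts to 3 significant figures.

−6.18 µV

Range is 3.1 V. LSB = 3.1 V / 2^16 ≈ 47.30 µV.
Position in LSBs: (0.6124633 − (0)) × 65536/3.1 = 12947.8693; rounding gives k = 12948.
Reconstructed level: 0 + 12948 × 3.1/65536 V = 0.61246948242 V.
V_in − V_code = 0.6124633 − (0.61246948242) = −6.18 µV.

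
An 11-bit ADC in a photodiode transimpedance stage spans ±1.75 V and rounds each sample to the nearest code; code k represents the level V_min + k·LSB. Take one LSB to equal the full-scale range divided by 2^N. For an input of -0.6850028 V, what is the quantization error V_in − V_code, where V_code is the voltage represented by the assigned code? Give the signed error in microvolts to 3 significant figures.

Span: 1.75 V − (-1.75 V) = 3.5 V. LSB = 3.5 V / 2^11 ≈ 1.709 mV.
Position in LSBs: (-0.6850028 − (-1.75)) × 2048/3.5 = 623.1755; rounding gives k = 623.
Reconstructed level: -1.75 + 623 × 3.5/2048 V = -0.6853027344 V.
Error = V_in − V_code = -0.6850028 − (-0.6853027344) = +300 µV.

+300 µV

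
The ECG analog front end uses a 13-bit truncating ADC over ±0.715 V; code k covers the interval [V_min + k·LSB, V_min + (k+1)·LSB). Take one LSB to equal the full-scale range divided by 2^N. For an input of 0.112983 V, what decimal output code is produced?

4743

Full-scale range = 0.715 V − (-0.715 V) = 1.43 V. LSB = 1.43 V / 2^13 ≈ 174.6 µV.
V_in − V_min = 0.112983 − (-0.715) = 0.827983 V.
Divide by LSB: 0.827983 × 8192/1.43 = 4743.2425.
Truncating gives code 4743.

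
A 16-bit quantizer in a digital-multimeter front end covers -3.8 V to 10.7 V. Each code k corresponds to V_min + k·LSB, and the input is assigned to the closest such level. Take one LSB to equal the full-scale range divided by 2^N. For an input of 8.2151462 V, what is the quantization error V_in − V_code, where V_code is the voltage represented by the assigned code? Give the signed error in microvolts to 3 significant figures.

Range = 10.7 − (-3.8) = 14.5 V. LSB = 14.5 V / 2^16 ≈ 221.3 µV.
Position in LSBs: (8.2151462 − (-3.8)) × 65536/14.5 = 54305.1463; rounding gives k = 54305.
V_code = -3.8 + (54305/65536) × 14.5 = 8.2151138306 V.
V_in − V_code = 8.2151462 − (8.2151138306) = +32.4 µV.

+32.4 µV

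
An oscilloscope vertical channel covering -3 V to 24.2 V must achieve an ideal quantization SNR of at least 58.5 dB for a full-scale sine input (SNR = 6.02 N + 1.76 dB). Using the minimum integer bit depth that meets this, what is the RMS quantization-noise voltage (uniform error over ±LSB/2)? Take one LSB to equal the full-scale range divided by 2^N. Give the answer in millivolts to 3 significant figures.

Range = 24.2 − (-3) = 27.2 V.
6.02 N + 1.76 ≥ 58.5 gives N ≥ 9.425, so the minimum integer is 10.
One LSB is 27.2 V / 1024 = 26.563 mV.
σ_q = LSB/√12 = 26.563 mV/3.4641 = 7.67 mV.

7.67 mV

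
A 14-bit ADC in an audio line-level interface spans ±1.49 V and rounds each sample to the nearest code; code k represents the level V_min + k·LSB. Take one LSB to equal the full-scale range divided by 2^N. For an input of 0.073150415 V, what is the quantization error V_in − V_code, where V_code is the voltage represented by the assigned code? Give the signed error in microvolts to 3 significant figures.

+32.7 µV

Range = 1.49 − (-1.49) = 2.98 V. LSB = 2.98 V / 2^14 ≈ 181.9 µV.
(V_in − V_min)/LSB = (0.073150415 − (-1.49)) × 16384/2.98 = 8594.1800 → nearest code k = 8594.
Reconstructed level: -1.49 + 8594 × 2.98/16384 V = 0.073117675781 V.
V_in − V_code = 0.073150415 − (0.073117675781) = +32.7 µV.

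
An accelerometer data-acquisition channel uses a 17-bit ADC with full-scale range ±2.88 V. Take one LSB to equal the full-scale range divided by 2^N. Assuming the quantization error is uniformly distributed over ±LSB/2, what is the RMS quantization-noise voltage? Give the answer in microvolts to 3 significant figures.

The full-scale span is 2.88 − (-2.88) = 5.76 V.
Step size = 5.76/131072 V = 43.945 µV.
V_rms = LSB/√12 = 43.945 µV / √12 = 12.7 µV.

12.7 µV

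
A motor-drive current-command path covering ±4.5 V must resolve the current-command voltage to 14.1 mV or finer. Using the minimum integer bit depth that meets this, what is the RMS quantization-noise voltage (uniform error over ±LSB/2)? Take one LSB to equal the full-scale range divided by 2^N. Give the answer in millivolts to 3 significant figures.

2.54 mV

Range = 4.5 − (-4.5) = 9 V.
Levels needed ≥ 9/14.1 mV = 638.3. 2^10 = 1024 suffices, so N_min = 10.
One LSB is 9 V / 1024 = 8.7891 mV.
RMS noise = LSB/√12 = 2.54 mV.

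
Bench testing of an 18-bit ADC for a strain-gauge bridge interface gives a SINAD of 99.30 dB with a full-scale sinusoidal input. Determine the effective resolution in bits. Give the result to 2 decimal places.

ENOB = (SINAD − 1.76) / 6.02 = (99.30 − 1.76) / 6.02 = 97.54 / 6.02 = 16.2027.

16.20 bits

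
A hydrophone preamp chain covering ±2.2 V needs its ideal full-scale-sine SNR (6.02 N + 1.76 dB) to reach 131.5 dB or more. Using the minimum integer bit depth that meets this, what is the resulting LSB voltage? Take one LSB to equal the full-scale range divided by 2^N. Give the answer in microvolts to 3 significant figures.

1.05 µV

Span: 2.2 V − (-2.2 V) = 4.4 V.
N ≥ (131.5 − 1.76)/6.02 = 21.551 → N_min = 22.
Step size = 4.4/4194304 V = 1.05 µV.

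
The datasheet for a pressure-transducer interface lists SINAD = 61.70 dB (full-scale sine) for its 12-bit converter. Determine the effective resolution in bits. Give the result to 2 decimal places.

9.96 bits

ENOB = (SINAD − 1.76) / 6.02 = (61.70 − 1.76) / 6.02 = 59.94 / 6.02 = 9.9568.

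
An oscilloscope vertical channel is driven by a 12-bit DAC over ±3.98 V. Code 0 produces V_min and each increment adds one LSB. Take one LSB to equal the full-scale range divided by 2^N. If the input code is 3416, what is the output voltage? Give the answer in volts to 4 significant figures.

Range = 3.98 − (-3.98) = 7.96 V. LSB = 7.96 V / 2^12.
V_out = -3.98 + 3416 × (7.96/4096) V
      = -3.98 V + 6.63852 V = 2.65852 V.

2.659 V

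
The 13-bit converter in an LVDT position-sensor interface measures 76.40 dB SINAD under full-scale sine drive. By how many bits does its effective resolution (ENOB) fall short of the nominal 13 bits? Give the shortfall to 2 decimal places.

0.60 bits

ENOB = (SINAD − 1.76)/6.02 = (76.40 − 1.76)/6.02 = 12.3987 bits.
Shortfall = 13 − 12.3987 = 0.6013 bits.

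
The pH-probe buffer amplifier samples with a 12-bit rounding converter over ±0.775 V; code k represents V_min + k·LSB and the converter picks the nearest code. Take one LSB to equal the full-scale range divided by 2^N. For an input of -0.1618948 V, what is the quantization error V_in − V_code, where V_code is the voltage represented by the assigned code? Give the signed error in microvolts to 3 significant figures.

+68.1 µV

Span: 0.775 V − (-0.775 V) = 1.55 V. LSB = 1.55 V / 2^12 ≈ 378.4 µV.
(V_in − V_min)/LSB = (-0.1618948 − (-0.775)) × 4096/1.55 = 1620.1799 → nearest code k = 1620.
Reconstructed level: -0.775 + 1620 × 1.55/4096 V = -0.1619628906 V.
e = -0.1618948 − (-0.1619628906) = +68.1 µV.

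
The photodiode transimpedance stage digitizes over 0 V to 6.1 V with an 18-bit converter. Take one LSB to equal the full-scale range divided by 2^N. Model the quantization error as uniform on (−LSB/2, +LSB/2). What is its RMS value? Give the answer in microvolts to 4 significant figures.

6.717 µV

Span = 6.1 V.
One LSB is 6.1 V / 262144 = 23.2697 µV.
V_rms = LSB/√12 = 23.2697 µV / √12 = 6.717 µV.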